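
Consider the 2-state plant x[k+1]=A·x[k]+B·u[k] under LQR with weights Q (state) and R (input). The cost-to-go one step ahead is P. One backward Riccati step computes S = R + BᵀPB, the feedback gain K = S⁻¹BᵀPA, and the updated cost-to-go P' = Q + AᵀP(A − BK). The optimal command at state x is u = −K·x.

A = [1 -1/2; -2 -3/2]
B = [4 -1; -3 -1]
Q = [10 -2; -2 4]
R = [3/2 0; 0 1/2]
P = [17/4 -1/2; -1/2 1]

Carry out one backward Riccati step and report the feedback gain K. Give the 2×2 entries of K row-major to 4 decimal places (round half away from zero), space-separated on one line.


BᵀP = [18.5000 -5.0000; -3.7500 -0.5000]
S = R + BᵀPB = [3/2 0; 0 1/2] + [89.0000 -13.5000; -13.5000 4.2500] = [90.5000 -13.5000; -13.5000 4.7500]
BᵀPA = [28.5000 -1.7500; -2.7500 2.6250]
K = S⁻¹·BᵀPA = [0.3968 0.1095; 0.5487 0.8640]
A−BK = [-0.0384 -0.0742; -0.2610 -0.3074]
AᵀP(A−BK) = [0.4510 0.3790; 0.3790 0.4863]
P' = Q + AᵀP(A−BK) = [10.4510 -1.6210; -1.6210 4.4863]
tr(P') = 14.9373

0.3968 0.1095 0.5487 0.8640


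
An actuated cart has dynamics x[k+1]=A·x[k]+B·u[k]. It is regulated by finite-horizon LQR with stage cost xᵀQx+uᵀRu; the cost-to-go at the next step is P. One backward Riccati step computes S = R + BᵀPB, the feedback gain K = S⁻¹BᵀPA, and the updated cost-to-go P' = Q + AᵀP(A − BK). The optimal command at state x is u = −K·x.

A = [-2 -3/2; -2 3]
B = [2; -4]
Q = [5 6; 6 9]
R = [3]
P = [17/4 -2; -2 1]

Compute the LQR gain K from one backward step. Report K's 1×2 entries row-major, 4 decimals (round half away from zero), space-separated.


-0.2500 -0.7169

BᵀP = [16.5000 -8.0000]
S = R + BᵀPB = [3] + [65.0000] = [68.0000]
BᵀPA = [-17.0000 -48.7500]
K = S⁻¹·BᵀPA = [-0.2500 -0.7169]
A−BK = [-1.5000 -0.0662; -3.0000 0.1324]
AᵀP(A−BK) = [0.7500 0.5625; 0.5625 1.6131]
P' = Q + AᵀP(A−BK) = [5.7500 6.5625; 6.5625 10.6131]
tr(P') = 16.3631


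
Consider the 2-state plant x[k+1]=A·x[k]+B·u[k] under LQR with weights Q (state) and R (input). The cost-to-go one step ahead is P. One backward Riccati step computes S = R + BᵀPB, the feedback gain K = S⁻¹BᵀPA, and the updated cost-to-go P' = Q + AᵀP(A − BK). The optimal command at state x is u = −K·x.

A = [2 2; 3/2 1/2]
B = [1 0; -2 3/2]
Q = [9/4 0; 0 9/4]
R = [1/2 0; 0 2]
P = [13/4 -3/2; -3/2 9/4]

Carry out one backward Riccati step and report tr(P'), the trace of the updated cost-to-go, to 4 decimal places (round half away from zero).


15.7112

BᵀP = [6.2500 -6.0000; -2.2500 3.3750]
S = R + BᵀPB = [1/2 0; 0 2] + [18.2500 -9.0000; -9.0000 5.0625] = [18.7500 -9.0000; -9.0000 7.0625]
BᵀPA = [3.5000 9.5000; 0.5625 -2.8125]
K = S⁻¹·BᵀPA = [0.5792 0.8125; 0.8177 0.6372]
A−BK = [1.4208 1.1875; 1.4318 1.1692]
AᵀP(A−BK) = [6.5755 5.4853; 5.4853 4.6357]
P' = Q + AᵀP(A−BK) = [8.8255 5.4853; 5.4853 6.8857]
tr(P') = 15.7112


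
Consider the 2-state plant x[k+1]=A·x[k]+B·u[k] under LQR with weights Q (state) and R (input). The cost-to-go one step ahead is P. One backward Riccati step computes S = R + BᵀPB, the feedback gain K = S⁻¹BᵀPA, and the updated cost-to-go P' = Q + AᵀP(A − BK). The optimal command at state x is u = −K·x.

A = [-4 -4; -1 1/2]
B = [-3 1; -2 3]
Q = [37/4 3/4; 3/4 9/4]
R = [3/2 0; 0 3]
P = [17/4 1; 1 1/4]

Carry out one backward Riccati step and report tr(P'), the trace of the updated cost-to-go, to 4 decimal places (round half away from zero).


BᵀP = [-14.7500 -3.5000; 7.2500 1.7500]
S = R + BᵀPB = [3/2 0; 0 3] + [51.2500 -25.2500; -25.2500 12.5000] = [52.7500 -25.2500; -25.2500 15.5000]
BᵀPA = [62.5000 57.2500; -30.7500 -28.1250]
K = S⁻¹·BᵀPA = [1.0680 0.9842; -0.2440 -0.2112]
A−BK = [-0.5519 -0.8362; 1.8681 3.1020]
AᵀP(A−BK) = [1.9946 1.8673; 1.8673 1.7763]
P' = Q + AᵀP(A−BK) = [11.2446 2.6173; 2.6173 4.0263]
tr(P') = 15.2710

15.2710


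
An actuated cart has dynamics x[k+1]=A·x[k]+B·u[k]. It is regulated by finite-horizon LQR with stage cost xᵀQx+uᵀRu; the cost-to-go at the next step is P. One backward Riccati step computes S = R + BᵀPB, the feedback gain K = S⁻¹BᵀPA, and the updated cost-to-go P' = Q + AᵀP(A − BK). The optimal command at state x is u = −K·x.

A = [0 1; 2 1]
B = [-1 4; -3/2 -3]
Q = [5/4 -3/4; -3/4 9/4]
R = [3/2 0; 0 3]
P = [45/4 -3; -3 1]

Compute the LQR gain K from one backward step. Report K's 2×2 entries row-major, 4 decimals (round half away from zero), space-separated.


BᵀP = [-6.7500 1.5000; 54.0000 -15.0000]
S = R + BᵀPB = [3/2 0; 0 3] + [4.5000 -31.5000; -31.5000 261.0000] = [6.0000 -31.5000; -31.5000 264.0000]
BᵀPA = [3.0000 -5.2500; -30.0000 39.0000]
K = S⁻¹·BᵀPA = [-0.2586 -0.2662; -0.1445 0.1160]
A−BK = [0.3194 0.2700; 1.1787 0.9487]
AᵀP(A−BK) = [0.4411 0.2776; 0.2776 0.3298]
P' = Q + AᵀP(A−BK) = [1.6911 -0.4724; -0.4724 2.5798]
tr(P') = 4.2709

-0.2586 -0.2662 -0.1445 0.1160


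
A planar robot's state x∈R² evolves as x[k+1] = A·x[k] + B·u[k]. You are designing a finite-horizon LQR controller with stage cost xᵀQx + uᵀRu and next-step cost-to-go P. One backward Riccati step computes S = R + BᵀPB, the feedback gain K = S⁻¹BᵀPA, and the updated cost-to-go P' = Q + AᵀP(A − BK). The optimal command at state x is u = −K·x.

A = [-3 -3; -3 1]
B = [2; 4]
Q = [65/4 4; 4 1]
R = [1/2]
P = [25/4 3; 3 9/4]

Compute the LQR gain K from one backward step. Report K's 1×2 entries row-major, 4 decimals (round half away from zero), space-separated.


BᵀP = [24.5000 15.0000]
S = R + BᵀPB = [1/2] + [109.0000] = [109.5000]
BᵀPA = [-118.5000 -58.5000]
K = S⁻¹·BᵀPA = [-1.0822 -0.5342]
A−BK = [-0.8356 -1.9315; 1.3288 3.1370]
AᵀP(A−BK) = [2.2603 4.1918; 4.1918 9.2466]
P' = Q + AᵀP(A−BK) = [18.5103 8.1918; 8.1918 10.2466]
tr(P') = 28.7568

-1.0822 -0.5342


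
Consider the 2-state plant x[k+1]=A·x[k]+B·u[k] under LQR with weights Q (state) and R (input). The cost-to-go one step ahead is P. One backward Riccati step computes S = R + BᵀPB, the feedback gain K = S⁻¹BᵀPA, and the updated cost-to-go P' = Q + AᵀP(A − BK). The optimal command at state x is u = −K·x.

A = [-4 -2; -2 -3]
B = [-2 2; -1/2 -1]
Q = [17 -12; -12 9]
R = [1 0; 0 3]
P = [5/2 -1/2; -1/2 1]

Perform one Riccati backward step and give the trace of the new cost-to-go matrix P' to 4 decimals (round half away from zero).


35.8555

BᵀP = [-4.7500 0.5000; 5.5000 -2.0000]
S = R + BᵀPB = [1 0; 0 3] + [9.2500 -10.0000; -10.0000 13.0000] = [10.2500 -10.0000; -10.0000 16.0000]
BᵀPA = [18.0000 8.0000; -18.0000 -5.0000]
K = S⁻¹·BᵀPA = [1.6875 1.2188; -0.0703 0.4492]
A−BK = [-0.4844 -0.4609; -1.2266 -1.9414]
AᵀP(A−BK) = [4.3594 4.1484; 4.1484 5.4961]
P' = Q + AᵀP(A−BK) = [21.3594 -7.8516; -7.8516 14.4961]
tr(P') = 35.8555


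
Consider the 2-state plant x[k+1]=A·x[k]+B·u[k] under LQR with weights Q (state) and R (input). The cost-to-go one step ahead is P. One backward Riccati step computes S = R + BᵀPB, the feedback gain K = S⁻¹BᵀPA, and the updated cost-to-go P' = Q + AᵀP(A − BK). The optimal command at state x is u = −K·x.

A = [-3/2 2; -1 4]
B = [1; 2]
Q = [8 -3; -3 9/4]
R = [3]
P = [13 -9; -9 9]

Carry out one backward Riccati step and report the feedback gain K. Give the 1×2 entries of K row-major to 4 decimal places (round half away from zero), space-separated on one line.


BᵀP = [-5.0000 9.0000]
S = R + BᵀPB = [3] + [13.0000] = [16.0000]
BᵀPA = [-1.5000 26.0000]
K = S⁻¹·BᵀPA = [-0.0938 1.6250]
A−BK = [-1.4063 0.3750; -0.8125 0.7500]
AᵀP(A−BK) = [11.1094 -0.5625; -0.5625 9.7500]
P' = Q + AᵀP(A−BK) = [19.1094 -3.5625; -3.5625 12.0000]
tr(P') = 31.1094

-0.0938 1.6250


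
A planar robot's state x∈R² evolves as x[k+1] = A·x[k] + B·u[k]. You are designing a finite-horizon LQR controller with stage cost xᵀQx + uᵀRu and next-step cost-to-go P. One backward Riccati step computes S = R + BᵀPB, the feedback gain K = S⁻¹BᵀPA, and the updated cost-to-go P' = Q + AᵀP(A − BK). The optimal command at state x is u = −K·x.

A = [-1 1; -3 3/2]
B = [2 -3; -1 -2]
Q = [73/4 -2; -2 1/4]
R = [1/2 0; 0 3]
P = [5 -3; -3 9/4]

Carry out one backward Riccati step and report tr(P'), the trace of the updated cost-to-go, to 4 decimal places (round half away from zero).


20.7970

BᵀP = [13.0000 -8.2500; -9.0000 4.5000]
S = R + BᵀPB = [1/2 0; 0 3] + [34.2500 -22.5000; -22.5000 18.0000] = [34.7500 -22.5000; -22.5000 21.0000]
BᵀPA = [11.7500 0.6250; -4.5000 -2.2500]
K = S⁻¹·BᵀPA = [0.6510 -0.1678; 0.4832 -0.2869]
A−BK = [-0.8523 0.4748; -1.3826 0.7584]
AᵀP(A−BK) = [1.7752 -0.9446; -0.9446 0.5218]
P' = Q + AᵀP(A−BK) = [20.0252 -2.9446; -2.9446 0.7718]
tr(P') = 20.7970


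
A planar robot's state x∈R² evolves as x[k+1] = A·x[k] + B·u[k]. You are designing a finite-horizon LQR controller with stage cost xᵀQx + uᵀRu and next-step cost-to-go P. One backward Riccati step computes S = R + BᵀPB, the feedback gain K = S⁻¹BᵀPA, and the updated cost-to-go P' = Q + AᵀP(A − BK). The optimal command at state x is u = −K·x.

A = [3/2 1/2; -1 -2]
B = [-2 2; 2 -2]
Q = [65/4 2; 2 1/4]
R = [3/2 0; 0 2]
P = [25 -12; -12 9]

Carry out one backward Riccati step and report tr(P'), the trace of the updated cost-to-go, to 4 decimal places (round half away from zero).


20.5951

BᵀP = [-74.0000 42.0000; 74.0000 -42.0000]
S = R + BᵀPB = [3/2 0; 0 2] + [232.0000 -232.0000; -232.0000 232.0000] = [233.5000 -232.0000; -232.0000 234.0000]
BᵀPA = [-153.0000 -121.0000; 153.0000 121.0000]
K = S⁻¹·BᵀPA = [-0.3755 -0.2969; 0.2816 0.2227]
A−BK = [0.1859 -0.5393; 0.3141 -0.9607]
AᵀP(A−BK) = [0.7206 -0.7537; -0.7537 3.3745]
P' = Q + AᵀP(A−BK) = [16.9706 1.2463; 1.2463 3.6245]
tr(P') = 20.5951


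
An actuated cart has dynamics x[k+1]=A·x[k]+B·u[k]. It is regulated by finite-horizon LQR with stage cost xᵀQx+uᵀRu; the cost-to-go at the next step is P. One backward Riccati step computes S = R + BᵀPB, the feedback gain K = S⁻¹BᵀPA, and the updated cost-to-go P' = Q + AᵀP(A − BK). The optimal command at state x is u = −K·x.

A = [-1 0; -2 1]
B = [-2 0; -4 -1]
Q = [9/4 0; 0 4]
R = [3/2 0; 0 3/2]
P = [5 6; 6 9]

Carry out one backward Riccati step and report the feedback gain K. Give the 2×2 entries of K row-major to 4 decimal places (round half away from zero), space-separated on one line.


0.4822 -0.1630 0.0815 -0.1121

BᵀP = [-34.0000 -48.0000; -6.0000 -9.0000]
S = R + BᵀPB = [3/2 0; 0 3/2] + [260.0000 48.0000; 48.0000 9.0000] = [261.5000 48.0000; 48.0000 10.5000]
BᵀPA = [130.0000 -48.0000; 24.0000 -9.0000]
K = S⁻¹·BᵀPA = [0.4822 -0.1630; 0.0815 -0.1121]
A−BK = [-0.0357 -0.3260; 0.0102 0.2360]
AᵀP(A−BK) = [0.3616 -0.1222; -0.1222 0.1681]
P' = Q + AᵀP(A−BK) = [2.6116 -0.1222; -0.1222 4.1681]
tr(P') = 6.7797


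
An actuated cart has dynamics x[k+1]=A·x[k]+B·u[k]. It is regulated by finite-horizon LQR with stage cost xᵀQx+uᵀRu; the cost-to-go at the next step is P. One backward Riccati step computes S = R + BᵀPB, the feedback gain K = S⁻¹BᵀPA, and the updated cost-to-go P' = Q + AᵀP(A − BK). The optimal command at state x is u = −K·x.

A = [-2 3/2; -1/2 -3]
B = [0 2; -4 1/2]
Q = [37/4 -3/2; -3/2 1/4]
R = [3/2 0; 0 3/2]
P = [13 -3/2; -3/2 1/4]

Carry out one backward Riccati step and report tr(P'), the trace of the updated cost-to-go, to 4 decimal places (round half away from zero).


12.4483

BᵀP = [6.0000 -1.0000; 25.2500 -2.8750]
S = R + BᵀPB = [3/2 0; 0 3/2] + [4.0000 11.5000; 11.5000 49.0625] = [5.5000 11.5000; 11.5000 50.5625]
BᵀPA = [-11.5000 12.0000; -49.0625 46.5000]
K = S⁻¹·BᵀPA = [-0.1183 0.4937; -0.9434 0.8074]
A−BK = [-0.1131 -0.1147; -0.5014 -1.4290]
AᵀP(A−BK) = [1.4151 -1.2111; -1.2111 1.5331]
P' = Q + AᵀP(A−BK) = [10.6651 -2.7111; -2.7111 1.7831]
tr(P') = 12.4483


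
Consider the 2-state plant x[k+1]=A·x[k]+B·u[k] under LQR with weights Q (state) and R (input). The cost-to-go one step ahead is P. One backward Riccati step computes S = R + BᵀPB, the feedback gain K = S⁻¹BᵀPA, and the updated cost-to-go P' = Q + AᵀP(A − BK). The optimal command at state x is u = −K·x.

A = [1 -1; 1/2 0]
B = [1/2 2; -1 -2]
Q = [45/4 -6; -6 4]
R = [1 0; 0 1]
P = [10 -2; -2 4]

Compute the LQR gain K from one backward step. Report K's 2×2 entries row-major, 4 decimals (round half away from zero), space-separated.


BᵀP = [7.0000 -5.0000; 24.0000 -12.0000]
S = R + BᵀPB = [1 0; 0 1] + [8.5000 24.0000; 24.0000 72.0000] = [9.5000 24.0000; 24.0000 73.0000]
BᵀPA = [4.5000 -7.0000; 18.0000 -24.0000]
K = S⁻¹·BᵀPA = [-0.8809 0.5532; 0.5362 -0.5106]
A−BK = [0.3681 -0.2553; 0.6915 -0.4681]
AᵀP(A−BK) = [3.3128 -2.2979; -2.2979 1.6170]
P' = Q + AᵀP(A−BK) = [14.5628 -8.2979; -8.2979 5.6170]
tr(P') = 20.1798

-0.8809 0.5532 0.5362 -0.5106


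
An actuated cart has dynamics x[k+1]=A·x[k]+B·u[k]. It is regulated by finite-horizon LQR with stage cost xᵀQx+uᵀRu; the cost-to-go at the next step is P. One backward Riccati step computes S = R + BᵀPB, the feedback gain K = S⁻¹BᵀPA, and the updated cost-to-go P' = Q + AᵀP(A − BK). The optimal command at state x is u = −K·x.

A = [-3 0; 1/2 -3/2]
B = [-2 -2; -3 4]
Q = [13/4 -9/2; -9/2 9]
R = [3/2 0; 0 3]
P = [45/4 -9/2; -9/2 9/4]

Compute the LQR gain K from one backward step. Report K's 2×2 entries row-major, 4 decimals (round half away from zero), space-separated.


0.6857 0.1607 0.7179 -0.2009

BᵀP = [-9.0000 2.2500; -40.5000 18.0000]
S = R + BᵀPB = [3/2 0; 0 3] + [11.2500 27.0000; 27.0000 153.0000] = [12.7500 27.0000; 27.0000 156.0000]
BᵀPA = [28.1250 -3.3750; 130.5000 -27.0000]
K = S⁻¹·BᵀPA = [0.6857 0.1607; 0.7179 -0.2009]
A−BK = [-0.1929 -0.0804; -0.3143 -0.2143]
AᵀP(A−BK) = [2.3464 -0.2411; -0.2411 0.1808]
P' = Q + AᵀP(A−BK) = [5.5964 -4.7411; -4.7411 9.1808]
tr(P') = 14.7772


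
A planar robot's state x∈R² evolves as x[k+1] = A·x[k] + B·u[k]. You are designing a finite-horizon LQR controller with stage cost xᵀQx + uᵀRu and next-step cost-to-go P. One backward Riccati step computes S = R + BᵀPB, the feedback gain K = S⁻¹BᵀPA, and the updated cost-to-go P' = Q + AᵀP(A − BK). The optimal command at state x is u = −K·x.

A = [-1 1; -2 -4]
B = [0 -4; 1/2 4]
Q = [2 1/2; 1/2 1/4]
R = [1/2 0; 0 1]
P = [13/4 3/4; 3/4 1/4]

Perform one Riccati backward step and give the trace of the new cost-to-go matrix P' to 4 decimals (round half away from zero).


BᵀP = [0.3750 0.1250; -10.0000 -2.0000]
S = R + BᵀPB = [1/2 0; 0 1] + [0.0625 -1.0000; -1.0000 32.0000] = [0.5625 -1.0000; -1.0000 33.0000]
BᵀPA = [-0.6250 -0.1250; 14.0000 -2.0000]
K = S⁻¹·BᵀPA = [-0.3772 -0.3488; 0.4128 -0.0712]
A−BK = [0.6512 0.7153; -3.4626 -3.5409]
AᵀP(A−BK) = [1.2349 1.0285; 1.0285 1.0641]
P' = Q + AᵀP(A−BK) = [3.2349 1.5285; 1.5285 1.3141]
tr(P') = 4.5489

4.5489


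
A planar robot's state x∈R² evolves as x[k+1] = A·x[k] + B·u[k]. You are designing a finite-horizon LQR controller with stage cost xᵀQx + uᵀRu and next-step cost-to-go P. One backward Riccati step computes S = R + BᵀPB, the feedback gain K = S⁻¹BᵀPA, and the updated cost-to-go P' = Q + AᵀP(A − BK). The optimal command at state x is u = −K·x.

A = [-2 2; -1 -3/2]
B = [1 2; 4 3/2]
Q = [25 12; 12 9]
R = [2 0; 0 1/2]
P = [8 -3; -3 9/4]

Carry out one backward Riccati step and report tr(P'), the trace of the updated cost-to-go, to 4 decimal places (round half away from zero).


BᵀP = [-4.0000 6.0000; 11.5000 -2.6250]
S = R + BᵀPB = [2 0; 0 1/2] + [20.0000 1.0000; 1.0000 19.0625] = [22.0000 1.0000; 1.0000 19.5625]
BᵀPA = [2.0000 -17.0000; -20.3750 26.9375]
K = S⁻¹·BᵀPA = [0.1386 -0.8373; -1.0486 1.4198]
A−BK = [-0.0413 -0.0023; 0.0186 -0.2806]
AᵀP(A−BK) = [0.6073 -1.0221; -1.0221 2.5833]
P' = Q + AᵀP(A−BK) = [25.6073 10.9779; 10.9779 11.5833]
tr(P') = 37.1905

37.1905


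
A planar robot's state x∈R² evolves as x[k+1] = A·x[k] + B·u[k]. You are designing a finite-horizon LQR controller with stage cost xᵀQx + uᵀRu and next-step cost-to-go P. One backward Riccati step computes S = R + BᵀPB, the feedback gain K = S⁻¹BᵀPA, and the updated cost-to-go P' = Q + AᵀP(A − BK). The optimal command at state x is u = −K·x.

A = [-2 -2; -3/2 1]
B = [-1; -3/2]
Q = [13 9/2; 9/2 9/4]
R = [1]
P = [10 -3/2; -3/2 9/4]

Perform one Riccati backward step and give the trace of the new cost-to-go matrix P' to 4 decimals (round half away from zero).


BᵀP = [-7.7500 -1.8750]
S = R + BᵀPB = [1] + [10.5625] = [11.5625]
BᵀPA = [18.3125 13.6250]
K = S⁻¹·BᵀPA = [1.5838 1.1784]
A−BK = [-0.4162 -0.8216; 0.8757 2.7676]
AᵀP(A−BK) = [7.0595 13.5459; 13.5459 32.1946]
P' = Q + AᵀP(A−BK) = [20.0595 18.0459; 18.0459 34.4446]
tr(P') = 54.5041

54.5041


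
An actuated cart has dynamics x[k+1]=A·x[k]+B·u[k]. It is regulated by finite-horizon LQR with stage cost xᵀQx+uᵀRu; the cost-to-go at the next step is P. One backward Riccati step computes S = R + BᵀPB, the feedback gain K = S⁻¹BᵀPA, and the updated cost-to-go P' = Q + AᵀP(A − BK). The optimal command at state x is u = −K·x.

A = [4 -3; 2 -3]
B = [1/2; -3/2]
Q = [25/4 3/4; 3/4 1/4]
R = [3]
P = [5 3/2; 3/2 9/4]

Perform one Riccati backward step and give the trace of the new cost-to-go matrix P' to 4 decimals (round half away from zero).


202.0044

BᵀP = [0.2500 -2.6250]
S = R + BᵀPB = [3] + [4.0625] = [7.0625]
BᵀPA = [-4.2500 7.1250]
K = S⁻¹·BᵀPA = [-0.6018 1.0088]
A−BK = [4.3009 -3.5044; 1.0973 -1.4867]
AᵀP(A−BK) = [110.4425 -96.2124; -96.2124 85.0619]
P' = Q + AᵀP(A−BK) = [116.6925 -95.4624; -95.4624 85.3119]
tr(P') = 202.0044


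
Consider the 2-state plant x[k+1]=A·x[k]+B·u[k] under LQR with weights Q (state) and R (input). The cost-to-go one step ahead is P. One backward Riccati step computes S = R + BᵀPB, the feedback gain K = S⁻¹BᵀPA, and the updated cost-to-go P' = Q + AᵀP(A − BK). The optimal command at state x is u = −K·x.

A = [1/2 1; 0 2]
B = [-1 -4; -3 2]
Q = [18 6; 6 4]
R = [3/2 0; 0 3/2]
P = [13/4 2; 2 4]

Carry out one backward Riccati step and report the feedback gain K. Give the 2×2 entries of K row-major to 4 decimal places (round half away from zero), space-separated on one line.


BᵀP = [-9.2500 -14.0000; -9.0000 0.0000]
S = R + BᵀPB = [3/2 0; 0 3/2] + [51.2500 9.0000; 9.0000 36.0000] = [52.7500 9.0000; 9.0000 37.5000]
BᵀPA = [-4.6250 -37.2500; -4.5000 -9.0000]
K = S⁻¹·BᵀPA = [-0.0701 -0.6936; -0.1032 -0.0735]
A−BK = [0.0172 0.0123; -0.0039 0.0662]
AᵀP(A−BK) = [0.0241 0.0861; 0.0861 0.7510]
P' = Q + AᵀP(A−BK) = [18.0241 6.0861; 6.0861 4.7510]
tr(P') = 22.7751

-0.0701 -0.6936 -0.1032 -0.0735


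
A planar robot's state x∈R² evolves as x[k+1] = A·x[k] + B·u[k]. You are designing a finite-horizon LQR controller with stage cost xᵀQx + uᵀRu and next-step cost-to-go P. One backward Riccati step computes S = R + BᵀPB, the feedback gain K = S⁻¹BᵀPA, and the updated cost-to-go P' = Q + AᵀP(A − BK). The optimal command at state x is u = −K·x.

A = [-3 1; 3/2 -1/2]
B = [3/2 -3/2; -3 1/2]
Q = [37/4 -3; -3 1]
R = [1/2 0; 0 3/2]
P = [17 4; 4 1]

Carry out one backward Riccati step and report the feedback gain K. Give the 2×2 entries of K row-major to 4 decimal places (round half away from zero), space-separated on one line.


-1.1851 0.3950 1.1773 -0.3924

BᵀP = [13.5000 3.0000; -23.5000 -5.5000]
S = R + BᵀPB = [1/2 0; 0 3/2] + [11.2500 -18.7500; -18.7500 32.5000] = [11.7500 -18.7500; -18.7500 34.0000]
BᵀPA = [-36.0000 12.0000; 62.2500 -20.7500]
K = S⁻¹·BᵀPA = [-1.1851 0.3950; 1.1773 -0.3924]
A−BK = [0.5437 -0.1812; -2.6441 0.8814]
AᵀP(A−BK) = [3.2973 -1.0991; -1.0991 0.3664]
P' = Q + AᵀP(A−BK) = [12.5473 -4.0991; -4.0991 1.3664]
tr(P') = 13.9136


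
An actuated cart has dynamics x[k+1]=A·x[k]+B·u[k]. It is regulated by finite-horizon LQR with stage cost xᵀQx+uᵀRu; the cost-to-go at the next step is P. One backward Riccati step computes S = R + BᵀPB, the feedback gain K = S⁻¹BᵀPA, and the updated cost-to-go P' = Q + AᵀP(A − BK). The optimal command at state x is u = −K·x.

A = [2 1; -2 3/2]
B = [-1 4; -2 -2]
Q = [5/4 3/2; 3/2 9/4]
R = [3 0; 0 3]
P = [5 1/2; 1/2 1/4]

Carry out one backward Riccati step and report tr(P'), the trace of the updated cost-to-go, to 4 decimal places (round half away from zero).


5.1060

BᵀP = [-6.0000 -1.0000; 19.0000 1.5000]
S = R + BᵀPB = [3 0; 0 3] + [8.0000 -22.0000; -22.0000 73.0000] = [11.0000 -22.0000; -22.0000 76.0000]
BᵀPA = [-10.0000 -7.5000; 35.0000 21.2500]
K = S⁻¹·BᵀPA = [0.0284 -0.2912; 0.4688 0.1953]
A−BK = [0.1534 -0.0724; -1.0057 1.3082]
AᵀP(A−BK) = [0.8778 0.0021; 0.0021 0.7282]
P' = Q + AᵀP(A−BK) = [2.1278 1.5021; 1.5021 2.9782]
tr(P') = 5.1060


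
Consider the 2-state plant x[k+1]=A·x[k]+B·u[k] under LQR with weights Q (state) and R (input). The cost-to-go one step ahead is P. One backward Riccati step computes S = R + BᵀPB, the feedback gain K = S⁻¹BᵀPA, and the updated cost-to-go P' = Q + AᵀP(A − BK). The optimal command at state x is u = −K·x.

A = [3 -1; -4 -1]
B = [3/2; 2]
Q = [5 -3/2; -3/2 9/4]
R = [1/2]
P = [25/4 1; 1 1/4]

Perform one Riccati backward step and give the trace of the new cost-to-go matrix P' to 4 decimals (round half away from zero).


BᵀP = [11.3750 2.0000]
S = R + BᵀPB = [1/2] + [21.0625] = [21.5625]
BᵀPA = [26.1250 -13.3750]
K = S⁻¹·BᵀPA = [1.2116 -0.6203]
A−BK = [1.1826 -0.0696; -6.4232 0.2406]
AᵀP(A−BK) = [4.5971 -0.5449; -0.5449 0.2036]
P' = Q + AᵀP(A−BK) = [9.5971 -2.0449; -2.0449 2.4536]
tr(P') = 12.0507

12.0507


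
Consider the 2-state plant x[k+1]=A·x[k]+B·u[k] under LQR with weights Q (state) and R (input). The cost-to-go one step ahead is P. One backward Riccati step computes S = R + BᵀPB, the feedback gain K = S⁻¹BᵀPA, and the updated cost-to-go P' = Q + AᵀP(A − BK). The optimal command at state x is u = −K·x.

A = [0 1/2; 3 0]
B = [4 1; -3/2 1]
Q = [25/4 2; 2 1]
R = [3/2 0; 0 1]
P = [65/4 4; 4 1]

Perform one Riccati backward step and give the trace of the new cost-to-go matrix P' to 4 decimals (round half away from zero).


7.4767

BᵀP = [59.0000 14.5000; 20.2500 5.0000]
S = R + BᵀPB = [3/2 0; 0 1] + [214.2500 73.5000; 73.5000 25.2500] = [215.7500 73.5000; 73.5000 26.2500]
BᵀPA = [43.5000 29.5000; 15.0000 10.1250]
K = S⁻¹·BᵀPA = [0.1508 0.1156; 0.1493 0.0621]
A−BK = [-0.7523 -0.0244; 3.0768 0.1113]
AᵀP(A−BK) = [0.2024 0.0409; 0.0409 0.0242]
P' = Q + AᵀP(A−BK) = [6.4524 2.0409; 2.0409 1.0242]
tr(P') = 7.4767


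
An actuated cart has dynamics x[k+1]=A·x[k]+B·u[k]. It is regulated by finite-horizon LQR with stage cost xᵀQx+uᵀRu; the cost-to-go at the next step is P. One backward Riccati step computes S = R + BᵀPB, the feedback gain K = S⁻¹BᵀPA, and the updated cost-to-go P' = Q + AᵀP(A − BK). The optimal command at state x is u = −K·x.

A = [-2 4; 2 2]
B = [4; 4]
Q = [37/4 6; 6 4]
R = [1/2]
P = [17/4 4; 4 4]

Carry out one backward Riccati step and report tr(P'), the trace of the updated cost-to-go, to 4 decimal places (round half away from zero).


14.7644

BᵀP = [33.0000 32.0000]
S = R + BᵀPB = [1/2] + [260.0000] = [260.5000]
BᵀPA = [-2.0000 196.0000]
K = S⁻¹·BᵀPA = [-0.0077 0.7524]
A−BK = [-1.9693 0.9904; 2.0307 -1.0096]
AᵀP(A−BK) = [0.9846 -0.4952; -0.4952 0.5298]
P' = Q + AᵀP(A−BK) = [10.2346 5.5048; 5.5048 4.5298]
tr(P') = 14.7644


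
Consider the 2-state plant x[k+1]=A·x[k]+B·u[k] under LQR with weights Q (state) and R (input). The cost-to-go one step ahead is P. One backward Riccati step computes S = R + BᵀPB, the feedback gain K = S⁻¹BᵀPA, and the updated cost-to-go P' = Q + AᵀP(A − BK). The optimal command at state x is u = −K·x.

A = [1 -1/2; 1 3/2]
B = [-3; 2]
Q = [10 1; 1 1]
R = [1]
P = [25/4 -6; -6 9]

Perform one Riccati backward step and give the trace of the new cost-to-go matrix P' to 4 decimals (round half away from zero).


15.7708

BᵀP = [-30.7500 36.0000]
S = R + BᵀPB = [1] + [164.2500] = [165.2500]
BᵀPA = [5.2500 69.3750]
K = S⁻¹·BᵀPA = [0.0318 0.4198]
A−BK = [1.0953 0.7595; 0.9365 0.6604]
AᵀP(A−BK) = [3.0832 2.1710; 2.1710 1.6876]
P' = Q + AᵀP(A−BK) = [13.0832 3.1710; 3.1710 2.6876]
tr(P') = 15.7708


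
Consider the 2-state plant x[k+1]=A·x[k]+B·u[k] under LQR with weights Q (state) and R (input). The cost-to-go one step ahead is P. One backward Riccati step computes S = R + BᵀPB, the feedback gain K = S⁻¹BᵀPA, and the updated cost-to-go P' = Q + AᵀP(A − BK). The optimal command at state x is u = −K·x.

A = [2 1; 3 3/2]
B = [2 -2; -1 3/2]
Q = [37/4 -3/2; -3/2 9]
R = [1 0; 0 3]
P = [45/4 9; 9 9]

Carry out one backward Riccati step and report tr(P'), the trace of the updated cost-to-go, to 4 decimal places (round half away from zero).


106.2479

BᵀP = [13.5000 9.0000; -9.0000 -4.5000]
S = R + BᵀPB = [1 0; 0 3] + [18.0000 -13.5000; -13.5000 11.2500] = [19.0000 -13.5000; -13.5000 14.2500]
BᵀPA = [54.0000 27.0000; -31.5000 -15.7500]
K = S⁻¹·BᵀPA = [3.8898 1.9449; 1.4746 0.7373]
A−BK = [-2.8305 -1.4153; 4.6780 2.3390]
AᵀP(A−BK) = [70.3983 35.1992; 35.1992 17.5996]
P' = Q + AᵀP(A−BK) = [79.6483 33.6992; 33.6992 26.5996]
tr(P') = 106.2479


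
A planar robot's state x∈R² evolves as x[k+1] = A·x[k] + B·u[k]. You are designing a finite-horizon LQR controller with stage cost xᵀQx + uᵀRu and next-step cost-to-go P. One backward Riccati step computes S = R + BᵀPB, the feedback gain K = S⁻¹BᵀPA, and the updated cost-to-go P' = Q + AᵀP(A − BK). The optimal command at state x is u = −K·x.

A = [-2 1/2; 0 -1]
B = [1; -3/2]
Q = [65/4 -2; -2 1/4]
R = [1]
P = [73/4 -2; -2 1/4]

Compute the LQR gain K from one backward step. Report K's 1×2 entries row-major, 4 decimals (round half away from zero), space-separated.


-1.6465 0.5036

BᵀP = [21.2500 -2.3750]
S = R + BᵀPB = [1] + [24.8125] = [25.8125]
BᵀPA = [-42.5000 13.0000]
K = S⁻¹·BᵀPA = [-1.6465 0.5036]
A−BK = [-0.3535 -0.0036; -2.4697 -0.2446]
AᵀP(A−BK) = [3.0242 -0.8456; -0.8456 0.2653]
P' = Q + AᵀP(A−BK) = [19.2742 -2.8456; -2.8456 0.5153]
tr(P') = 19.7895


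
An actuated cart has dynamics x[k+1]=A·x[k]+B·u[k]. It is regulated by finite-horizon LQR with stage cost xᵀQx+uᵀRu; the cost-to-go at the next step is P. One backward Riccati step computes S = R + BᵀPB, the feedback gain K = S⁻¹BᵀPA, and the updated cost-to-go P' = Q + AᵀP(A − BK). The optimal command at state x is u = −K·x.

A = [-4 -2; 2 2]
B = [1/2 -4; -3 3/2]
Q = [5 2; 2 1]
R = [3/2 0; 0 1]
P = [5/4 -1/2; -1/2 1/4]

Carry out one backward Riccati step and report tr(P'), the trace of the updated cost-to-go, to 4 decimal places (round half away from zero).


7.3194

BᵀP = [2.1250 -1.0000; -5.7500 2.3750]
S = R + BᵀPB = [3/2 0; 0 1] + [4.0625 -10.0000; -10.0000 26.5625] = [5.5625 -10.0000; -10.0000 27.5625]
BᵀPA = [-10.5000 -6.2500; 27.7500 16.2500]
K = S⁻¹·BᵀPA = [-0.2233 -0.1832; 0.9258 0.5231]
A−BK = [-0.1852 0.1840; -0.0586 0.6658]
AᵀP(A−BK) = [0.9648 0.5603; 0.5603 0.3546]
P' = Q + AᵀP(A−BK) = [5.9648 2.5603; 2.5603 1.3546]
tr(P') = 7.3194


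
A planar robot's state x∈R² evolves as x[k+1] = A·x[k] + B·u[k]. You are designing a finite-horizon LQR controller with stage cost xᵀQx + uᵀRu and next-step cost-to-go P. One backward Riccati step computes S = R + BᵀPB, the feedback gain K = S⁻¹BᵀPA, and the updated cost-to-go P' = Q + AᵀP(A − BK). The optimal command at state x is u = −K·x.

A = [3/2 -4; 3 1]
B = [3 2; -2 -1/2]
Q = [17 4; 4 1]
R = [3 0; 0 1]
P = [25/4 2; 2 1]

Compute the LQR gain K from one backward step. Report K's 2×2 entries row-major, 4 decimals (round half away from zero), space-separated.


-0.0328 -0.4698 1.2878 -1.3294

BᵀP = [14.7500 4.0000; 11.5000 3.5000]
S = R + BᵀPB = [3 0; 0 1] + [36.2500 27.5000; 27.5000 21.2500] = [39.2500 27.5000; 27.5000 22.2500]
BᵀPA = [34.1250 -55.0000; 27.7500 -42.5000]
K = S⁻¹·BᵀPA = [-0.0328 -0.4698; 1.2878 -1.3294]
A−BK = [-0.9770 0.0683; 3.5782 -0.6044]
AᵀP(A−BK) = [6.4473 -2.5755; -2.5755 2.6588]
P' = Q + AᵀP(A−BK) = [23.4473 1.4245; 1.4245 3.6588]
tr(P') = 27.1061


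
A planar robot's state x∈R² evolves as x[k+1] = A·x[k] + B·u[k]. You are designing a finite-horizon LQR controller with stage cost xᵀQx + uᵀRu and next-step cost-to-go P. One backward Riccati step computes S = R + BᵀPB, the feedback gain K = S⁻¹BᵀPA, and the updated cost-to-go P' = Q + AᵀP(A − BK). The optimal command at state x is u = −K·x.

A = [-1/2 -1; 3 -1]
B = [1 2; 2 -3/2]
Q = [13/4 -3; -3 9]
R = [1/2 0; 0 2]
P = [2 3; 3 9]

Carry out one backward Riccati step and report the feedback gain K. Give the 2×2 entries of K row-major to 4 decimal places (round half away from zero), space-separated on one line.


BᵀP = [8.0000 21.0000; -0.5000 -7.5000]
S = R + BᵀPB = [1/2 0; 0 2] + [50.0000 -15.5000; -15.5000 10.2500] = [50.5000 -15.5000; -15.5000 12.2500]
BᵀPA = [59.0000 -29.0000; -22.2500 8.0000]
K = S⁻¹·BᵀPA = [0.9987 -0.6112; -0.5527 -0.1203]
A−BK = [-0.3933 -0.1483; 0.1736 0.0420]
AᵀP(A−BK) = [1.2806 -0.1168; -0.1168 0.2382]
P' = Q + AᵀP(A−BK) = [4.5306 -3.1168; -3.1168 9.2382]
tr(P') = 13.7687

0.9987 -0.6112 -0.5527 -0.1203


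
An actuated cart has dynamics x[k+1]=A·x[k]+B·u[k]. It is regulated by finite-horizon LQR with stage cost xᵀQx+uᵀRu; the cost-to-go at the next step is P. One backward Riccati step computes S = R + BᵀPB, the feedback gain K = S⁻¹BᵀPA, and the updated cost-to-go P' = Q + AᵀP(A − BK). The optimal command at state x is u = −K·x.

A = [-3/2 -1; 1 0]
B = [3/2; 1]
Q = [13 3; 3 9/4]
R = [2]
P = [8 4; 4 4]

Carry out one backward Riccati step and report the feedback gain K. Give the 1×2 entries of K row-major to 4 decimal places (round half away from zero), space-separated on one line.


BᵀP = [16.0000 10.0000]
S = R + BᵀPB = [2] + [34.0000] = [36.0000]
BᵀPA = [-14.0000 -16.0000]
K = S⁻¹·BᵀPA = [-0.3889 -0.4444]
A−BK = [-0.9167 -0.3333; 1.3889 0.4444]
AᵀP(A−BK) = [4.5556 1.7778; 1.7778 0.8889]
P' = Q + AᵀP(A−BK) = [17.5556 4.7778; 4.7778 3.1389]
tr(P') = 20.6944

-0.3889 -0.4444


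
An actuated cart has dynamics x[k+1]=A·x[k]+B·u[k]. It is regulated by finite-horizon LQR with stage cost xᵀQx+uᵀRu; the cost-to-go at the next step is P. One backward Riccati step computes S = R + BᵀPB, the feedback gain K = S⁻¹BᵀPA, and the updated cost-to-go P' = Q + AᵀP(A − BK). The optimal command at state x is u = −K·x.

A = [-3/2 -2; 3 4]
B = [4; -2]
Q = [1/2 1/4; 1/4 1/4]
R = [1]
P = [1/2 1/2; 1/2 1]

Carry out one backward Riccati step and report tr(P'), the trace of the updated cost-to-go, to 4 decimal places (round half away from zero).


15.1250

BᵀP = [1.0000 0.0000]
S = R + BᵀPB = [1] + [4.0000] = [5.0000]
BᵀPA = [-1.5000 -2.0000]
K = S⁻¹·BᵀPA = [-0.3000 -0.4000]
A−BK = [-0.3000 -0.4000; 2.4000 3.2000]
AᵀP(A−BK) = [5.1750 6.9000; 6.9000 9.2000]
P' = Q + AᵀP(A−BK) = [5.6750 7.1500; 7.1500 9.4500]
tr(P') = 15.1250


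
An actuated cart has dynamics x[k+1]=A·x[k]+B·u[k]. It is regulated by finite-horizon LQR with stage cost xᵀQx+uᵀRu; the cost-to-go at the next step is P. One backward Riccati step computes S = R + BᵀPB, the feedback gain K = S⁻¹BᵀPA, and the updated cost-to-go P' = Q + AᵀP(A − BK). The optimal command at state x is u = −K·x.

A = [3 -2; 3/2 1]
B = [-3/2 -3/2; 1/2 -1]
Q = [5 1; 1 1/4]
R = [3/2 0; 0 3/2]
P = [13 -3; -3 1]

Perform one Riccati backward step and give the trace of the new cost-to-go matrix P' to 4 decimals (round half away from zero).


BᵀP = [-21.0000 5.0000; -16.5000 3.5000]
S = R + BᵀPB = [3/2 0; 0 3/2] + [34.0000 26.5000; 26.5000 21.2500] = [35.5000 26.5000; 26.5000 22.7500]
BᵀPA = [-55.5000 47.0000; -44.2500 36.5000]
K = S⁻¹·BᵀPA = [-0.8541 0.9680; -0.9502 0.4769]
A−BK = [0.2936 0.1673; 0.9769 0.9929]
AᵀP(A−BK) = [2.8025 -1.6762; -1.6762 2.0996]
P' = Q + AᵀP(A−BK) = [7.8025 -0.6762; -0.6762 2.3496]
tr(P') = 10.1521

10.1521


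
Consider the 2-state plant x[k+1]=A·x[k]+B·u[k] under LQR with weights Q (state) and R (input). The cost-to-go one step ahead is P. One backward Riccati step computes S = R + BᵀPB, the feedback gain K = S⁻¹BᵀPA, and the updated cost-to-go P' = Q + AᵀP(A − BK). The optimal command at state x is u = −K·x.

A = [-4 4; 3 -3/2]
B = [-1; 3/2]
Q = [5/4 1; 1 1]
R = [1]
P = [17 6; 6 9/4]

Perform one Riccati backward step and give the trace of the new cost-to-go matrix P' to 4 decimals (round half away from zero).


85.0401

BᵀP = [-8.0000 -2.6250]
S = R + BᵀPB = [1] + [4.0625] = [5.0625]
BᵀPA = [24.1250 -28.0625]
K = S⁻¹·BᵀPA = [4.7654 -5.5432]
A−BK = [0.7654 -1.5432; -4.1481 6.8148]
AᵀP(A−BK) = [33.2840 -40.3951; -40.3951 49.5062]
P' = Q + AᵀP(A−BK) = [34.5340 -39.3951; -39.3951 50.5062]
tr(P') = 85.0401


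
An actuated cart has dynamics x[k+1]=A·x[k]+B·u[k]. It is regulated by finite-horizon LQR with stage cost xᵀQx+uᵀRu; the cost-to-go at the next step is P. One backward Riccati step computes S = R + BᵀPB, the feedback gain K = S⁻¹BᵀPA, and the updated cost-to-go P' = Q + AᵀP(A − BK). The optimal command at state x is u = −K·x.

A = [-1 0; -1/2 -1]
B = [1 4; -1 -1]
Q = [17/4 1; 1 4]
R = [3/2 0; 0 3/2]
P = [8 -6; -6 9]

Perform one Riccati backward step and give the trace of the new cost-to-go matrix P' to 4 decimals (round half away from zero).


10.6530

BᵀP = [14.0000 -15.0000; 38.0000 -33.0000]
S = R + BᵀPB = [3/2 0; 0 3/2] + [29.0000 71.0000; 71.0000 185.0000] = [30.5000 71.0000; 71.0000 186.5000]
BᵀPA = [-6.5000 15.0000; -21.5000 33.0000]
K = S⁻¹·BᵀPA = [0.4855 0.7022; -0.3001 -0.0904]
A−BK = [-0.2851 -0.3407; -0.3146 -0.3882]
AᵀP(A−BK) = [0.9534 1.1211; 1.1211 1.4496]
P' = Q + AᵀP(A−BK) = [5.2034 2.1211; 2.1211 5.4496]
tr(P') = 10.6530


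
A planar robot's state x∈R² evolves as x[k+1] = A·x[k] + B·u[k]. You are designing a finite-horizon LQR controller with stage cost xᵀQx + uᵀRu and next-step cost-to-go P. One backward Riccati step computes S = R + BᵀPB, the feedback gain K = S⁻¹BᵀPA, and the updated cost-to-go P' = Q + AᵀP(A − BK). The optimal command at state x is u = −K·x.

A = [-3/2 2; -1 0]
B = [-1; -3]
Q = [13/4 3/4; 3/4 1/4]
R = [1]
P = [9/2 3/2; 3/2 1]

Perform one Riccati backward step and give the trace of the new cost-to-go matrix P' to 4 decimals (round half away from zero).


BᵀP = [-9.0000 -4.5000]
S = R + BᵀPB = [1] + [22.5000] = [23.5000]
BᵀPA = [18.0000 -18.0000]
K = S⁻¹·BᵀPA = [0.7660 -0.7660]
A−BK = [-0.7340 1.2340; 1.2979 -2.2979]
AᵀP(A−BK) = [1.8378 -2.7128; -2.7128 4.2128]
P' = Q + AᵀP(A−BK) = [5.0878 -1.9628; -1.9628 4.4628]
tr(P') = 9.5505

9.5505


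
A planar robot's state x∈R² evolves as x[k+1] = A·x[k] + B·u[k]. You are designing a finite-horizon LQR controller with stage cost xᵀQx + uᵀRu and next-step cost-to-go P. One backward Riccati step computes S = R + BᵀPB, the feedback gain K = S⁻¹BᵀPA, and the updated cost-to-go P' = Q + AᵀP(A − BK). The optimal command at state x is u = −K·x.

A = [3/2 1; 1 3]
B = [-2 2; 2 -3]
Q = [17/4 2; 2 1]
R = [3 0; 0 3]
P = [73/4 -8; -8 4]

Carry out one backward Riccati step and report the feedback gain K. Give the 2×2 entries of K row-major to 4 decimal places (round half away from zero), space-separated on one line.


-0.2513 -0.0925 0.0878 -0.1917

BᵀP = [-52.5000 24.0000; 60.5000 -28.0000]
S = R + BᵀPB = [3 0; 0 3] + [153.0000 -177.0000; -177.0000 205.0000] = [156.0000 -177.0000; -177.0000 208.0000]
BᵀPA = [-54.7500 19.5000; 62.7500 -23.5000]
K = S⁻¹·BᵀPA = [-0.2513 -0.0925; 0.0878 -0.1917]
A−BK = [0.8217 1.1984; 1.7661 2.6099]
AᵀP(A−BK) = [1.7921 2.3395; 2.3395 3.5489]
P' = Q + AᵀP(A−BK) = [6.0421 4.3395; 4.3395 4.5489]
tr(P') = 10.5910


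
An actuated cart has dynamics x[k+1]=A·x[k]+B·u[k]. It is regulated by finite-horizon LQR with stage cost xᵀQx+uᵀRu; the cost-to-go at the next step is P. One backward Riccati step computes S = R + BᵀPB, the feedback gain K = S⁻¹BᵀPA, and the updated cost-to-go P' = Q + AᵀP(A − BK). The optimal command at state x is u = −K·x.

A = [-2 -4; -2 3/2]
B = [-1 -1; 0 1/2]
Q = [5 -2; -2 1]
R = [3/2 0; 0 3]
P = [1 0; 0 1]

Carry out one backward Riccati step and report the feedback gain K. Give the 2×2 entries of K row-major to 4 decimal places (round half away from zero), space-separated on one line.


0.7792 1.2727 0.0519 0.8182

BᵀP = [-1.0000 0.0000; -1.0000 0.5000]
S = R + BᵀPB = [3/2 0; 0 3] + [1.0000 1.0000; 1.0000 1.2500] = [2.5000 1.0000; 1.0000 4.2500]
BᵀPA = [2.0000 4.0000; 1.0000 4.7500]
K = S⁻¹·BᵀPA = [0.7792 1.2727; 0.0519 0.8182]
A−BK = [-1.1688 -1.9091; -2.0260 1.0909]
AᵀP(A−BK) = [6.3896 1.6364; 1.6364 9.2727]
P' = Q + AᵀP(A−BK) = [11.3896 -0.3636; -0.3636 10.2727]
tr(P') = 21.6623


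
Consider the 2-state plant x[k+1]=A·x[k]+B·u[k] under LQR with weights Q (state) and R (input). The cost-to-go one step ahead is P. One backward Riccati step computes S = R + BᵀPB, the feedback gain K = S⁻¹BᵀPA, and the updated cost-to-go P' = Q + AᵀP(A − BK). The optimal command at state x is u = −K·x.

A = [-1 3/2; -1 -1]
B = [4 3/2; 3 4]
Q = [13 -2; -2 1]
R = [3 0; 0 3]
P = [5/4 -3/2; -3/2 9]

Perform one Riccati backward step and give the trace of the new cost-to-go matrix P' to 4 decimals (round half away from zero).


BᵀP = [0.5000 21.0000; -4.1250 33.7500]
S = R + BᵀPB = [3 0; 0 3] + [65.0000 84.7500; 84.7500 128.8125] = [68.0000 84.7500; 84.7500 131.8125]
BᵀPA = [-21.5000 -20.2500; -29.6250 -39.9375]
K = S⁻¹·BᵀPA = [-0.1815 0.4018; -0.1080 -0.5613]
A−BK = [-0.1118 0.7348; -0.0233 0.0399]
AᵀP(A−BK) = [0.1466 -0.1156; -0.1156 2.0309]
P' = Q + AᵀP(A−BK) = [13.1466 -2.1156; -2.1156 3.0309]
tr(P') = 16.1774

16.1774


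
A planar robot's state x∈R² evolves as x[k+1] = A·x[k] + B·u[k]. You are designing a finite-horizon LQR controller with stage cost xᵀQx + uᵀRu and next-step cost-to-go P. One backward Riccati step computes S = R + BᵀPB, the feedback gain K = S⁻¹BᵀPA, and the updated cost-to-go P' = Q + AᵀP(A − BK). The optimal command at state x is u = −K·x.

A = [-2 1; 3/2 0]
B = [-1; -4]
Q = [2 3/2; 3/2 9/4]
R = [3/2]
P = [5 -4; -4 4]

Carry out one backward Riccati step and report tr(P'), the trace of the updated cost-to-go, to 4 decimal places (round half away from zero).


17.5487

BᵀP = [11.0000 -12.0000]
S = R + BᵀPB = [3/2] + [37.0000] = [38.5000]
BᵀPA = [-40.0000 11.0000]
K = S⁻¹·BᵀPA = [-1.0390 0.2857]
A−BK = [-3.0390 1.2857; -2.6558 1.1429]
AᵀP(A−BK) = [11.4416 -4.5714; -4.5714 1.8571]
P' = Q + AᵀP(A−BK) = [13.4416 -3.0714; -3.0714 4.1071]
tr(P') = 17.5487


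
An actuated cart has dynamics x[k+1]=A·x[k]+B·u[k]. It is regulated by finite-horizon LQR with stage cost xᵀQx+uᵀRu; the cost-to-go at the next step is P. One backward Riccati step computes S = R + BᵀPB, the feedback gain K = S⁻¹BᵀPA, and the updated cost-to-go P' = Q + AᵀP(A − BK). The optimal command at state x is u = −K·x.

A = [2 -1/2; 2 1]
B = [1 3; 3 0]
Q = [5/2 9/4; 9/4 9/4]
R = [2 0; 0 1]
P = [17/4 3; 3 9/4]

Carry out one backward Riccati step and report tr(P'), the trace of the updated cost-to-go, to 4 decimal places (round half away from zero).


BᵀP = [13.2500 9.7500; 12.7500 9.0000]
S = R + BᵀPB = [2 0; 0 1] + [42.5000 39.7500; 39.7500 38.2500] = [44.5000 39.7500; 39.7500 39.2500]
BᵀPA = [46.0000 3.1250; 43.5000 2.6250]
K = S⁻¹·BᵀPA = [0.4585 0.1099; 0.6439 -0.0445]
A−BK = [-0.3902 -0.4765; 0.6244 0.6702]
AᵀP(A−BK) = [0.8976 0.1268; 0.1268 0.0856]
P' = Q + AᵀP(A−BK) = [3.3976 2.3768; 2.3768 2.3356]
tr(P') = 5.7332

5.7332


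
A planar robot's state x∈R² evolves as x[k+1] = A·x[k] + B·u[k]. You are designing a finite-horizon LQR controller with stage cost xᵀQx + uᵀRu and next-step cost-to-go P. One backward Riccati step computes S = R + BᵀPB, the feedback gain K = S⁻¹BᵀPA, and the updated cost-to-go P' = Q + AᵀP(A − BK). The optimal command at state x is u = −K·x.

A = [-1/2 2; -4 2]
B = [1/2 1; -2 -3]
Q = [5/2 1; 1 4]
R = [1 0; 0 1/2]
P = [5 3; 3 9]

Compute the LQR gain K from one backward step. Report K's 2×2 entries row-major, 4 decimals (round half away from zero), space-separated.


1.4268 -1.7611 0.4725 0.3651

BᵀP = [-3.5000 -16.5000; -4.0000 -24.0000]
S = R + BᵀPB = [1 0; 0 1/2] + [31.2500 46.0000; 46.0000 68.0000] = [32.2500 46.0000; 46.0000 68.5000]
BᵀPA = [67.7500 -40.0000; 98.0000 -56.0000]
K = S⁻¹·BᵀPA = [1.4268 -1.7611; 0.4725 0.3651]
A−BK = [-1.6859 2.5154; 0.2711 -0.4268]
AᵀP(A−BK) = [14.2779 -20.4671; -20.4671 30.0027]
P' = Q + AᵀP(A−BK) = [16.7779 -19.4671; -19.4671 34.0027]
tr(P') = 50.7805
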